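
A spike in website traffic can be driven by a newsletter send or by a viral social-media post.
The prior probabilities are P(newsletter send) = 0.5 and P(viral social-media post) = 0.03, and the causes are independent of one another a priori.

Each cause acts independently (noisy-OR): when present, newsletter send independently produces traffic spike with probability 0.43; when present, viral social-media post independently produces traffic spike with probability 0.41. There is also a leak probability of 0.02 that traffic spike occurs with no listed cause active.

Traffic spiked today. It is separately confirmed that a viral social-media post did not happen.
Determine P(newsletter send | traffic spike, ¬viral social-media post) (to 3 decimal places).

P(newsletter send | traffic spike, ¬viral social-media post) ≈ 0.957

Under noisy-OR, P(traffic spike | causes) = 1 − (1−0.02)·∏(1−qᵢ) over the active causes.
Sum P(traffic spike|·) weighted by the priors over both values of newsletter send:
  P(traffic spike | ¬viral social-media post) = 0.02*0.5 + 0.4414*0.5
        = 0.010000 + 0.220700 = 0.230700
Keeping only the newsletter send-present terms gives 0.220700, so
  P(newsletter send | traffic spike, ¬viral social-media post) = 0.220700 / 0.230700 ≈ 0.957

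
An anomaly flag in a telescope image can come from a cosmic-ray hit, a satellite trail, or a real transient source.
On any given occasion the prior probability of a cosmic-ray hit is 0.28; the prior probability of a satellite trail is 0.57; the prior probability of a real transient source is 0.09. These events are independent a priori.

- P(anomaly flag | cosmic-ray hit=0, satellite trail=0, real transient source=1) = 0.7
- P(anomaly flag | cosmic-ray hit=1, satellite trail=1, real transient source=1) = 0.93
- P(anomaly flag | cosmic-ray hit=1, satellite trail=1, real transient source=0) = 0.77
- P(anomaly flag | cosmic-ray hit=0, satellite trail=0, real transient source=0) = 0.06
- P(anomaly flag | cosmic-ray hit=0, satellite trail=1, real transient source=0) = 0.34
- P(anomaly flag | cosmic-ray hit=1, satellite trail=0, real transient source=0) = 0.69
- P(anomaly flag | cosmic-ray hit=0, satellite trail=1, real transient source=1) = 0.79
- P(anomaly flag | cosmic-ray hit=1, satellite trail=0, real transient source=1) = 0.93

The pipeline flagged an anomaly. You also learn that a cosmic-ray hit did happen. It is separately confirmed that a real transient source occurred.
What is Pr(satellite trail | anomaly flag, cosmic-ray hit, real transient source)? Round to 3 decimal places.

Pr(satellite trail | anomaly flag, cosmic-ray hit, real transient source) ≈ 0.570

P(anomaly flag | cosmic-ray hit, real transient source) = 0.93*0.43 + 0.93*0.57 = 0.399900 + 0.530100 = 0.930000
The satellite trail-present share is 0.93*0.57 = 0.530100.
P(satellite trail | anomaly flag, cosmic-ray hit, real transient source) = 0.530100 / 0.930000 ≈ 0.570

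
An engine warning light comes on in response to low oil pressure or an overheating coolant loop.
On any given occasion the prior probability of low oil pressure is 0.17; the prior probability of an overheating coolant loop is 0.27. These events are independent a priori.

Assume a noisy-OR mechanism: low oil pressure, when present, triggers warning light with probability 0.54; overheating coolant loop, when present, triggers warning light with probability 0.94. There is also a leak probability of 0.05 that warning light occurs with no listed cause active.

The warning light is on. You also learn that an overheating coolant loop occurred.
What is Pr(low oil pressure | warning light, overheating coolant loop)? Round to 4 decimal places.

Pr(low oil pressure | warning light, overheating coolant loop) ≈ 0.1746

Under noisy-OR, P(warning light | causes) = 1 − (1−0.05)·∏(1−qᵢ) over the active causes.
P(warning light | overheating coolant loop) = 0.943*0.83 + 0.97378*0.17 = 0.782690 + 0.165543 = 0.948233
Restricting to configurations with low oil pressure present: 0.97378*0.17 = 0.165543.
Hence the posterior is 0.165543/0.948233 ≈ 0.1746.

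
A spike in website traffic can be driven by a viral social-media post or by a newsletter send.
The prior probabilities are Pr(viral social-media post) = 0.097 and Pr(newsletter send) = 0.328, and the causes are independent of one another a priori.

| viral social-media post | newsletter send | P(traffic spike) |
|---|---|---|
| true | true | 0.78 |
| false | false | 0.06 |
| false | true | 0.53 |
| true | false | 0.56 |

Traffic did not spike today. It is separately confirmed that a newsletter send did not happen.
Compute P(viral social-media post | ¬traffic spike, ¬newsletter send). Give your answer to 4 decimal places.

P(viral social-media post | ¬traffic spike, ¬newsletter send) ≈ 0.0479

Numerator (weight on configurations with viral social-media post): 0.44·0.097 = 0.042680
The normalizing constant is 0.94·0.903 + 0.44·0.097 = 0.891500
P(viral social-media post | ¬traffic spike, ¬newsletter send) = 0.042680/0.891500 ≈ 0.0479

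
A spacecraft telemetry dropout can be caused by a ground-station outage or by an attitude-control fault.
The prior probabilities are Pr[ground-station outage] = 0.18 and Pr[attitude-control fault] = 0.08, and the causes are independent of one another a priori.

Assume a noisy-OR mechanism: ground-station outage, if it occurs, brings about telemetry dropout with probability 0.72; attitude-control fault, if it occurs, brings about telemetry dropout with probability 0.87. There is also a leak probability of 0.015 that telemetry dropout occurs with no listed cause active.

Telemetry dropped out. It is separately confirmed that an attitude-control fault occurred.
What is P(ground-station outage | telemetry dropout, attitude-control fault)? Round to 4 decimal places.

Under noisy-OR, P(telemetry dropout | causes) = 1 − (1−0.015)·∏(1−qᵢ) over the active causes.
Sum P(telemetry dropout|·) weighted by the priors over both values of ground-station outage:
  P(telemetry dropout | attitude-control fault) = 0.87195*0.82 + 0.964146*0.18
        = 0.714999 + 0.173546 = 0.888545
The terms with ground-station outage present sum to 0.173546, so
  P(ground-station outage | telemetry dropout, attitude-control fault) = 0.173546 / 0.888545 ≈ 0.1953

P(ground-station outage | telemetry dropout, attitude-control fault) ≈ 0.1953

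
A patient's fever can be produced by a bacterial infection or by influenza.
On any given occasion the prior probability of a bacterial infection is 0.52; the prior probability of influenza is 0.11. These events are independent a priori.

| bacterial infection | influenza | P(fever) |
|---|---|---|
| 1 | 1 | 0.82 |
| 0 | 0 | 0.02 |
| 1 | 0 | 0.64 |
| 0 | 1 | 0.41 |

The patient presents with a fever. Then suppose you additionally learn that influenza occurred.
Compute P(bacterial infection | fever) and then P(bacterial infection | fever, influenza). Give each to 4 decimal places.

P(bacterial infection | fever) ≈ 0.9191; P(bacterial infection | fever, influenza) ≈ 0.6842

Numerator (weight on configurations with bacterial infection): 0.296192 + 0.046904 = 0.343096
Normalizer over all consistent configurations: 0.02×0.48×0.89 + 0.41×0.48×0.11 + 0.64×0.52×0.89 + 0.82×0.52×0.11 = 0.373288
Posterior = 0.343096 / 0.373288 ≈ 0.9191

Now condition on the additional information:
For the numerator, keep only bacterial infection=true terms: 0.82×0.52 = 0.426400
The normalizing constant is 0.41×0.48 + 0.82×0.52 = 0.623200
Posterior = 0.426400 / 0.623200 ≈ 0.6842
The drop from 0.9191 to 0.6842 is the explaining-away (discounting) effect.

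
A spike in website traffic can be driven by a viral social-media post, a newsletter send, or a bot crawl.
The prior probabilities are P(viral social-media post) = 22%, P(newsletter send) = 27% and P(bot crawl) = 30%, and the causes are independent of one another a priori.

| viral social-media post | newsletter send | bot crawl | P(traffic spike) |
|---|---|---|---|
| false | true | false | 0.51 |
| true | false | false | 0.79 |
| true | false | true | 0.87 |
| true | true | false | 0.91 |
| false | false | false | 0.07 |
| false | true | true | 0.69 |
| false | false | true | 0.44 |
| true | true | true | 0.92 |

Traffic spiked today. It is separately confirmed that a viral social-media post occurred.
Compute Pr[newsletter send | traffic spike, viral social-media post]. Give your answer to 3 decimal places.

Sum P(traffic spike|·) weighted by the priors over the 4 (newsletter send, bot crawl) configurations:
  P(traffic spike | viral social-media post) = 0.79·0.73·0.7 + 0.87·0.73·0.3 + 0.91·0.27·0.7 + 0.92·0.27·0.3
        = 0.403690 + 0.190530 + 0.171990 + 0.074520 = 0.840730
Keeping only the newsletter send-present terms gives 0.246510, so
  P(newsletter send | traffic spike, viral social-media post) = 0.246510 / 0.840730 ≈ 0.293

Pr[newsletter send | traffic spike, viral social-media post] ≈ 0.293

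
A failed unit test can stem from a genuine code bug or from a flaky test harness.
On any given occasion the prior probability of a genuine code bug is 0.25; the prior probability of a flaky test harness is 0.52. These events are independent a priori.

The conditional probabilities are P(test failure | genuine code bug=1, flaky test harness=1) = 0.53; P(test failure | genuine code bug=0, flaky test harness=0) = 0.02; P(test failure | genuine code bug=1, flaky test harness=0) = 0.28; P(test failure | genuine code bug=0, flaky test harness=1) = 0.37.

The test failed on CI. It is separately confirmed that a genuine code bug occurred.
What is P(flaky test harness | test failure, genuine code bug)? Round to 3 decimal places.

P(flaky test harness | test failure, genuine code bug) ≈ 0.672

P(test failure | genuine code bug) = 0.28·0.48 + 0.53·0.52 = 0.134400 + 0.275600 = 0.410000
Of this, 0.275600 comes from 0.53·0.52 (the flaky test harness=true cases).
Hence the posterior is 0.275600/0.410000 ≈ 0.672.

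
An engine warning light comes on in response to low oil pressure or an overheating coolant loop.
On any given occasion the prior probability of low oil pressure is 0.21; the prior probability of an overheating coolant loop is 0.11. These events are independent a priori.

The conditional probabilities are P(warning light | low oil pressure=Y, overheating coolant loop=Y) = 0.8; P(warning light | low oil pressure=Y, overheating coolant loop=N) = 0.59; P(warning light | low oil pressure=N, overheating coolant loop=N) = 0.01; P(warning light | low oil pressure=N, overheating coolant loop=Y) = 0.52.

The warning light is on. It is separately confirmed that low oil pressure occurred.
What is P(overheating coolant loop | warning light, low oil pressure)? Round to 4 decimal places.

Weight on overheating coolant loop=true, given the evidence: 0.8×0.11 = 0.088000
The normalizing constant is 0.59×0.89 + 0.8×0.11 = 0.613100
Posterior = 0.088000 / 0.613100 ≈ 0.1435

P(overheating coolant loop | warning light, low oil pressure) ≈ 0.1435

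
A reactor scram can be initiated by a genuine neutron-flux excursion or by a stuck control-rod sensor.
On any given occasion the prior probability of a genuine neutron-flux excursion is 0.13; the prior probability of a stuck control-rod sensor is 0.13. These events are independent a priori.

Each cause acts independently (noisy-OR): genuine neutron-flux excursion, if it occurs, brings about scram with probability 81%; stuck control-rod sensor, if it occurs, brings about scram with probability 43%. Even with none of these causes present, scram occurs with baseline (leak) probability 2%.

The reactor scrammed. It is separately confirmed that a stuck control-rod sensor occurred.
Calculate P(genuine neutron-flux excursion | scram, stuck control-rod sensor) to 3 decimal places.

P(genuine neutron-flux excursion | scram, stuck control-rod sensor) ≈ 0.232

Under noisy-OR, P(scram | causes) = 1 − (1−0.02)·∏(1−qᵢ) over the active causes.
P(scram | stuck control-rod sensor) = 0.4414·0.87 + 0.893866·0.13 = 0.384018 + 0.116203 = 0.500221
Of this, 0.116203 comes from 0.893866·0.13 (the genuine neutron-flux excursion=true cases).
Hence the posterior is 0.116203/0.500221 ≈ 0.232.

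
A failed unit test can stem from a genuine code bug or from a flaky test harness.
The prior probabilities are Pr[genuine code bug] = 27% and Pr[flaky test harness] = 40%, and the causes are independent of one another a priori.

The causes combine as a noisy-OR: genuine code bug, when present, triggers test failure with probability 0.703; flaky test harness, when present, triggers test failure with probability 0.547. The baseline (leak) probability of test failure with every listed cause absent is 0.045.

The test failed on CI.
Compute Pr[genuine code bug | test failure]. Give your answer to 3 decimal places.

Under noisy-OR, P(test failure | causes) = 1 − (1−0.045)·∏(1−qᵢ) over the active causes.
By total probability over the 4 (genuine code bug, flaky test harness) configurations:
  P(test failure) = 0.045·0.73·0.6 + 0.567385·0.73·0.4 + 0.716365·0.27·0.6 + 0.871513·0.27·0.4
        = 0.019710 + 0.165676 + 0.116051 + 0.094123 = 0.395560
Keeping only the genuine code bug-present terms gives 0.210174, so
  P(genuine code bug | test failure) = 0.210174 / 0.395560 ≈ 0.531

Pr[genuine code bug | test failure] ≈ 0.531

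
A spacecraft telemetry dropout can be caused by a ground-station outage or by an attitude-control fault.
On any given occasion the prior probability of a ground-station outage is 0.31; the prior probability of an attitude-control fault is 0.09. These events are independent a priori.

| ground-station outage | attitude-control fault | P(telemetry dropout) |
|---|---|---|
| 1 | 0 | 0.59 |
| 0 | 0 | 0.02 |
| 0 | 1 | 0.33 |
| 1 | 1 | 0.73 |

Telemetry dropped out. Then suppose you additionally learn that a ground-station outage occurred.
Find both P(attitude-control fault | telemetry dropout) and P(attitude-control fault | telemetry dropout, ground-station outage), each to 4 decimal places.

P(attitude-control fault | telemetry dropout) ≈ 0.1858; P(attitude-control fault | telemetry dropout, ground-station outage) ≈ 0.1090

P(telemetry dropout) = 0.02·0.69·0.91 + 0.33·0.69·0.09 + 0.59·0.31·0.91 + 0.73·0.31·0.09 = 0.012558 + 0.020493 + 0.166439 + 0.020367 = 0.219857
Restricting to configurations with attitude-control fault present: 0.020493 + 0.020367 = 0.040860.
P(attitude-control fault | telemetry dropout) = 0.040860 / 0.219857 ≈ 0.1858

With the extra evidence:
Weight on attitude-control fault=true, given the evidence: 0.73×0.09 = 0.065700
The normalizing constant is 0.59×0.91 + 0.73×0.09 = 0.602600
Posterior = 0.065700 / 0.602600 ≈ 0.1090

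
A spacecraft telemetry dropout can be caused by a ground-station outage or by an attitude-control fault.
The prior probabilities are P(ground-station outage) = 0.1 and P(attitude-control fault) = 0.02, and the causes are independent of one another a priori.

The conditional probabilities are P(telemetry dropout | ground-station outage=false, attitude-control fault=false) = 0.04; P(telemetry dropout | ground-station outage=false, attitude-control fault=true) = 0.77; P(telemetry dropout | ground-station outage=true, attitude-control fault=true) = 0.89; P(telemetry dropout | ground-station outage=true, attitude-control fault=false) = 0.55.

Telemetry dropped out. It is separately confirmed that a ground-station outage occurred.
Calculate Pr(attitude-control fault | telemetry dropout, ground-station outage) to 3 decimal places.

Pr(attitude-control fault | telemetry dropout, ground-station outage) ≈ 0.032

P(telemetry dropout | ground-station outage) = 0.55·0.98 + 0.89·0.02 = 0.539000 + 0.017800 = 0.556800
Of this, 0.017800 comes from 0.89·0.02 (the attitude-control fault=true cases).
So P(attitude-control fault | telemetry dropout, ground-station outage) = 0.017800/0.556800 ≈ 0.032.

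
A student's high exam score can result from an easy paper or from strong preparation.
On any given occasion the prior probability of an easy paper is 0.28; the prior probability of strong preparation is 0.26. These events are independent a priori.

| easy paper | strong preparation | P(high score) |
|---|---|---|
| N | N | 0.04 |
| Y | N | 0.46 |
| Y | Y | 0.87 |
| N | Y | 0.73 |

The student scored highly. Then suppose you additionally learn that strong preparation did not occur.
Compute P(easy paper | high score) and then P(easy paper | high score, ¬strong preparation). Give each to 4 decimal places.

Enumerate the 4 (easy paper, strong preparation) configurations and weight by the priors:
  P(high score) = 0.04×0.72×0.74 + 0.73×0.72×0.26 + 0.46×0.28×0.74 + 0.87×0.28×0.26
        = 0.021312 + 0.136656 + 0.095312 + 0.063336 = 0.316616
The terms with easy paper present sum to 0.158648, so
  P(easy paper | high score) = 0.158648 / 0.316616 ≈ 0.5011

With the extra evidence:
For the numerator, keep only easy paper=true terms: 0.46×0.28 = 0.128800
Denominator P(high score | ¬strong preparation): 0.04×0.72 + 0.46×0.28 = 0.157600
P(easy paper | high score, ¬strong preparation) = 0.128800/0.157600 ≈ 0.8173

P(easy paper | high score) ≈ 0.5011; P(easy paper | high score, ¬strong preparation) ≈ 0.8173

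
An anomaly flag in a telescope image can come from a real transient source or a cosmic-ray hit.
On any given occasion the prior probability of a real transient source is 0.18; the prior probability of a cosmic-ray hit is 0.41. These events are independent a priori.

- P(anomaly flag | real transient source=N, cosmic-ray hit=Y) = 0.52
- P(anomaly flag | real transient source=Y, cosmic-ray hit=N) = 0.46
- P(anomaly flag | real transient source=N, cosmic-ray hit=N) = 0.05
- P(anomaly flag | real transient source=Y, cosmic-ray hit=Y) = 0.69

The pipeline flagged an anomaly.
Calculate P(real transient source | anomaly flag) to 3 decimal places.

P(real transient source | anomaly flag) ≈ 0.334

P(anomaly flag) = 0.05*0.82*0.59 + 0.52*0.82*0.41 + 0.46*0.18*0.59 + 0.69*0.18*0.41 = 0.024190 + 0.174824 + 0.048852 + 0.050922 = 0.298788
Of this, 0.099774 comes from 0.048852 + 0.050922 (the real transient source=true cases).
P(real transient source | anomaly flag) = 0.099774 / 0.298788 ≈ 0.334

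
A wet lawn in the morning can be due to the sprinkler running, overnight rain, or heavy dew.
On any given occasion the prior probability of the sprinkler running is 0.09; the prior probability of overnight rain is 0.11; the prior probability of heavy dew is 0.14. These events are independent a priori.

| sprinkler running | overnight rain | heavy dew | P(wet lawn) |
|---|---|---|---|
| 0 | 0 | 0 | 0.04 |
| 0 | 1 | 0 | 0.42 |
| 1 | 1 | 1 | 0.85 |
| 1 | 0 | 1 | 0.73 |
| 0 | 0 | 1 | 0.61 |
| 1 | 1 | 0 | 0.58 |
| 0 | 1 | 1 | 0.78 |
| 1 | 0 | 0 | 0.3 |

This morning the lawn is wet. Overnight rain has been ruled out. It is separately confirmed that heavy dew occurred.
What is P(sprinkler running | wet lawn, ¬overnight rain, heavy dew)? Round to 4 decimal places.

P(wet lawn | ¬overnight rain, heavy dew) = 0.61×0.91 + 0.73×0.09 = 0.555100 + 0.065700 = 0.620800
Restricting to configurations with sprinkler running present: 0.73×0.09 = 0.065700.
So P(sprinkler running | wet lawn, ¬overnight rain, heavy dew) = 0.065700/0.620800 ≈ 0.1058.

P(sprinkler running | wet lawn, ¬overnight rain, heavy dew) ≈ 0.1058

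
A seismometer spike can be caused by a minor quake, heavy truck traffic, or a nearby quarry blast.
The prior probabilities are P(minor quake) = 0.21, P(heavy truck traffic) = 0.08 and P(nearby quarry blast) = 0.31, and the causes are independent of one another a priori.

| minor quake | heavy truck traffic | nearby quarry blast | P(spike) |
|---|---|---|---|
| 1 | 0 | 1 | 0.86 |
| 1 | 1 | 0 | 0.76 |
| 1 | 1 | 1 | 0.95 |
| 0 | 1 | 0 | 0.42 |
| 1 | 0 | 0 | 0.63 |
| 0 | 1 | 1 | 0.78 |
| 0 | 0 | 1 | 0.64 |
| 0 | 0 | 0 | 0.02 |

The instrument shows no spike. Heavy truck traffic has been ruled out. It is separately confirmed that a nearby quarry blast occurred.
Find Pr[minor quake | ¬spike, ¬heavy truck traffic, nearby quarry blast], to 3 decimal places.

P(¬spike | ¬heavy truck traffic, nearby quarry blast) = 0.36×0.79 + 0.14×0.21 = 0.284400 + 0.029400 = 0.313800
Restricting to configurations with minor quake present: 0.14×0.21 = 0.029400.
So P(minor quake | ¬spike, ¬heavy truck traffic, nearby quarry blast) = 0.029400/0.313800 ≈ 0.094.

Pr[minor quake | ¬spike, ¬heavy truck traffic, nearby quarry blast] ≈ 0.094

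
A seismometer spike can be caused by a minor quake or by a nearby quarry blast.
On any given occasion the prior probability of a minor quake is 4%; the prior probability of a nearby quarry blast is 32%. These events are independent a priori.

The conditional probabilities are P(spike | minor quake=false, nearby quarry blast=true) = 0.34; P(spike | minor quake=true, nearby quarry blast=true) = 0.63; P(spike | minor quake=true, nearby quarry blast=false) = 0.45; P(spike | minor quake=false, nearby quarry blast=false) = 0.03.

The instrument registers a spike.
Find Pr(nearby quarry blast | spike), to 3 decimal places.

P(spike) = 0.03*0.96*0.68 + 0.34*0.96*0.32 + 0.45*0.04*0.68 + 0.63*0.04*0.32 = 0.019584 + 0.104448 + 0.012240 + 0.008064 = 0.144336
The nearby quarry blast-present share is 0.104448 + 0.008064 = 0.112512.
So P(nearby quarry blast | spike) = 0.112512/0.144336 ≈ 0.780.

Pr(nearby quarry blast | spike) ≈ 0.780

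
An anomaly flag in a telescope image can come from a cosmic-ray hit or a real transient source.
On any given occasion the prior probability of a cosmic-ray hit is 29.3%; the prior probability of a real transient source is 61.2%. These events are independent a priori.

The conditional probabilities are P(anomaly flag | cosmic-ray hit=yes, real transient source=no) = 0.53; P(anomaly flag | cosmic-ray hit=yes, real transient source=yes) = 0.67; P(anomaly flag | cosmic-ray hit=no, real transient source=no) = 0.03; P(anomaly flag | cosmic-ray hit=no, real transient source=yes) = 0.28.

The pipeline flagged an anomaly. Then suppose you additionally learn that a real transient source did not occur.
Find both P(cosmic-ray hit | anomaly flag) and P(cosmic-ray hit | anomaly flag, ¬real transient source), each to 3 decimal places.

P(cosmic-ray hit | anomaly flag) ≈ 0.582; P(cosmic-ray hit | anomaly flag, ¬real transient source) ≈ 0.880

Numerator (weight on configurations with cosmic-ray hit): 0.060253 + 0.120142 = 0.180395
Denominator P(anomaly flag): 0.03*0.707*0.388 + 0.28*0.707*0.612 + 0.53*0.293*0.388 + 0.67*0.293*0.612 = 0.309776
P(cosmic-ray hit | anomaly flag) = 0.180395/0.309776 ≈ 0.582

Now condition on the additional information:
Weight on cosmic-ray hit=true, given the evidence: 0.53·0.293 = 0.155290
Normalizer over all consistent configurations: 0.03·0.707 + 0.53·0.293 = 0.176500
Posterior = 0.155290 / 0.176500 ≈ 0.880
Ruling out real transient source raises the posterior on cosmic-ray hit — the flip side of explaining away.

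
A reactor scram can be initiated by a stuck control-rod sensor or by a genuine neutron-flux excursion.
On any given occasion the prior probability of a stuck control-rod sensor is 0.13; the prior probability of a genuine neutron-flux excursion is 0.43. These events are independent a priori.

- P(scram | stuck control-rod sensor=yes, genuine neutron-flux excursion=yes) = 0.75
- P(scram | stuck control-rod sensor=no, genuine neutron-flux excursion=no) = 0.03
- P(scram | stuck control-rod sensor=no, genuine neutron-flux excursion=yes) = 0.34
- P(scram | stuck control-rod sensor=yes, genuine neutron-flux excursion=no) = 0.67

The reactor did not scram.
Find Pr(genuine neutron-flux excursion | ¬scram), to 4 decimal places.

Pr(genuine neutron-flux excursion | ¬scram) ≈ 0.3404

P(¬scram) = 0.97·0.87·0.57 + 0.66·0.87·0.43 + 0.33·0.13·0.57 + 0.25·0.13·0.43 = 0.481023 + 0.246906 + 0.024453 + 0.013975 = 0.766357
The genuine neutron-flux excursion-present share is 0.246906 + 0.013975 = 0.260881.
P(genuine neutron-flux excursion | ¬scram) = 0.260881 / 0.766357 ≈ 0.3404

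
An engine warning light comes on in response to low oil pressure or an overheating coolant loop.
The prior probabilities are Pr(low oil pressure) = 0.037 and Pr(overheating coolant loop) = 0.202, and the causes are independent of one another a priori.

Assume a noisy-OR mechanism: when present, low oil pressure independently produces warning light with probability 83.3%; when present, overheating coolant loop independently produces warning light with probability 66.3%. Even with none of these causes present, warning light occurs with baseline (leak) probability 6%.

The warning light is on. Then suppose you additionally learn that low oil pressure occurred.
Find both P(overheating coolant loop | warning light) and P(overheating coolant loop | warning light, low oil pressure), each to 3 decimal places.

P(overheating coolant loop | warning light) ≈ 0.663; P(overheating coolant loop | warning light, low oil pressure) ≈ 0.221

Under noisy-OR, P(warning light | causes) = 1 − (1−0.06)·∏(1−qᵢ) over the active causes.
Numerator (weight on configurations with overheating coolant loop): 0.132904 + 0.007079 = 0.139983
Normalizer over all consistent configurations: 0.06×0.963×0.798 + 0.68322×0.963×0.202 + 0.84302×0.037×0.798 + 0.947098×0.037×0.202 = 0.210982
Posterior = 0.139983 / 0.210982 ≈ 0.663

With the extra evidence:
For the numerator, keep only overheating coolant loop=true terms: 0.947098*0.202 = 0.191314
Normalizer over all consistent configurations: 0.84302*0.798 + 0.947098*0.202 = 0.864044
P(overheating coolant loop | warning light, low oil pressure) = 0.191314/0.864044 ≈ 0.221
Conditioning on low oil pressure lowers the posterior on overheating coolant loop: the classic explaining-away effect in a common-effect structure.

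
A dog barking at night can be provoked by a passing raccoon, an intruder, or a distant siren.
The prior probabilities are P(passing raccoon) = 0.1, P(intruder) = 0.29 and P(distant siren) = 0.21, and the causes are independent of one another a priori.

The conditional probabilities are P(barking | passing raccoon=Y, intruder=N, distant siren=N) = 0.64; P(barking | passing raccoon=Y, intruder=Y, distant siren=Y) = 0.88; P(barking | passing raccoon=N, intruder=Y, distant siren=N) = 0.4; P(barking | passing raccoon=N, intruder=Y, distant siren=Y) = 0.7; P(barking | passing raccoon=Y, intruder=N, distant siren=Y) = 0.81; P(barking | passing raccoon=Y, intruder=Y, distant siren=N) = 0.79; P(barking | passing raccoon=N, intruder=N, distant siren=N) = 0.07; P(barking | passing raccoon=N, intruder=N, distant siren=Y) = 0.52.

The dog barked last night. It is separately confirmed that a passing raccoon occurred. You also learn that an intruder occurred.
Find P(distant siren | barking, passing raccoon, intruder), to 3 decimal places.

P(barking | passing raccoon, intruder) = 0.79·0.79 + 0.88·0.21 = 0.624100 + 0.184800 = 0.808900
Of this, 0.184800 comes from 0.88·0.21 (the distant siren=true cases).
Hence the posterior is 0.184800/0.808900 ≈ 0.228.

P(distant siren | barking, passing raccoon, intruder) ≈ 0.228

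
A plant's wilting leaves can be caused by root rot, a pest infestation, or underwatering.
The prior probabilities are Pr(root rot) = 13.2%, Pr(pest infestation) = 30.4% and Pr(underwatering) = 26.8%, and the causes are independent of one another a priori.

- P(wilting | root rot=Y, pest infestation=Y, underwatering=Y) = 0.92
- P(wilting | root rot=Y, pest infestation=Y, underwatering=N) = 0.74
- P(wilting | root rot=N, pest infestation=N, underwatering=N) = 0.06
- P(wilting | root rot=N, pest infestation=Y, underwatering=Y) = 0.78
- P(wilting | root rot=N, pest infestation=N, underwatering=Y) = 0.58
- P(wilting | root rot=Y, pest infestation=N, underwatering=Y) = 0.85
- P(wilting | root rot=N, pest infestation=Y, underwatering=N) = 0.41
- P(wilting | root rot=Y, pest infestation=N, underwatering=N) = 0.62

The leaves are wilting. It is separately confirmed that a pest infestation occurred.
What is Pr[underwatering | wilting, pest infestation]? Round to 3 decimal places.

Pr[underwatering | wilting, pest infestation] ≈ 0.392

Enumerate the 4 (root rot, underwatering) configurations and weight by the priors:
  P(wilting | pest infestation) = 0.41*0.868*0.732 + 0.78*0.868*0.268 + 0.74*0.132*0.732 + 0.92*0.132*0.268
        = 0.260504 + 0.181447 + 0.071502 + 0.032546 = 0.545999
Configurations with underwatering contribute 0.213993, so
  P(underwatering | wilting, pest infestation) = 0.213993 / 0.545999 ≈ 0.392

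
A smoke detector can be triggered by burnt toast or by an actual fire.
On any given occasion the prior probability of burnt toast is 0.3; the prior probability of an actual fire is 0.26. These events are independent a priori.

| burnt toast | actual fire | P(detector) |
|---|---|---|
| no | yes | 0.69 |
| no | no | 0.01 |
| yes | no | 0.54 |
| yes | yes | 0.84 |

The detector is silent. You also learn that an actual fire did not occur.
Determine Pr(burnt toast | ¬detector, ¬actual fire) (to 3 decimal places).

Sum P(¬detector|·) weighted by the priors over both values of burnt toast:
  P(¬detector | ¬actual fire) = 0.99*0.7 + 0.46*0.3
        = 0.693000 + 0.138000 = 0.831000
Keeping only the burnt toast-present terms gives 0.138000, so
  P(burnt toast | ¬detector, ¬actual fire) = 0.138000 / 0.831000 ≈ 0.166

Pr(burnt toast | ¬detector, ¬actual fire) ≈ 0.166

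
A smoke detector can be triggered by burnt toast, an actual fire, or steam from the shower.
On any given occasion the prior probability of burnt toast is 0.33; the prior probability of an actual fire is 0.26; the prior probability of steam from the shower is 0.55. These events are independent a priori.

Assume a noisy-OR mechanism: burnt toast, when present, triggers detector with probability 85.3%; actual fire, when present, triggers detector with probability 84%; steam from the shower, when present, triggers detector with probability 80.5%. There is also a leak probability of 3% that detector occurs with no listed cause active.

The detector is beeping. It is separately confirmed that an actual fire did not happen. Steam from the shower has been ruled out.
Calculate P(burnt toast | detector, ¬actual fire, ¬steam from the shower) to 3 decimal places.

Under noisy-OR, P(detector | causes) = 1 − (1−0.03)·∏(1−qᵢ) over the active causes.
For the numerator, keep only burnt toast=true terms: 0.85741*0.33 = 0.282945
Normalizer over all consistent configurations: 0.03*0.67 + 0.85741*0.33 = 0.303045
P(burnt toast | detector, ¬actual fire, ¬steam from the shower) = 0.282945/0.303045 ≈ 0.934

P(burnt toast | detector, ¬actual fire, ¬steam from the shower) ≈ 0.934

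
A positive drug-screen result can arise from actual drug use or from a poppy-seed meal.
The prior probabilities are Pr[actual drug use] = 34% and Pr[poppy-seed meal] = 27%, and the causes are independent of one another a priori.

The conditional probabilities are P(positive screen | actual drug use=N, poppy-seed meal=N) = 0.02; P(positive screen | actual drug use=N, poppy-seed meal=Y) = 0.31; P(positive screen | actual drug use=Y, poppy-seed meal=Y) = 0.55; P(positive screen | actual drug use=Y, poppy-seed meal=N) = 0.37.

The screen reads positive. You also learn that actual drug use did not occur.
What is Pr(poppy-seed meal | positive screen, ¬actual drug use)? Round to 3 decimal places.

Sum P(positive screen|·) weighted by the priors over both values of poppy-seed meal:
  P(positive screen | ¬actual drug use) = 0.02·0.73 + 0.31·0.27
        = 0.014600 + 0.083700 = 0.098300
The terms with poppy-seed meal present sum to 0.083700, so
  P(poppy-seed meal | positive screen, ¬actual drug use) = 0.083700 / 0.098300 ≈ 0.851

Pr(poppy-seed meal | positive screen, ¬actual drug use) ≈ 0.851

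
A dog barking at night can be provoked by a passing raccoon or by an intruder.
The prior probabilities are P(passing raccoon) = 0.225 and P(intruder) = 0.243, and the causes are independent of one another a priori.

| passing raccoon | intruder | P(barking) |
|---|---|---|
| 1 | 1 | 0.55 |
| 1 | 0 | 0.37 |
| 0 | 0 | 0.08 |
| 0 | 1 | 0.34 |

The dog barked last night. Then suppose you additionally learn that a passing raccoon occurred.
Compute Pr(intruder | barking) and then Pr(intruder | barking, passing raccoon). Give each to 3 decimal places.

Pr(intruder | barking) ≈ 0.461; Pr(intruder | barking, passing raccoon) ≈ 0.323

Sum P(barking|·) weighted by the priors over the 4 (passing raccoon, intruder) configurations:
  P(barking) = 0.08*0.775*0.757 + 0.34*0.775*0.243 + 0.37*0.225*0.757 + 0.55*0.225*0.243
        = 0.046934 + 0.064031 + 0.063020 + 0.030071 = 0.204056
The terms with intruder present sum to 0.094102, so
  P(intruder | barking) = 0.094102 / 0.204056 ≈ 0.461

Now condition on the additional information:
P(barking | passing raccoon) = 0.37×0.757 + 0.55×0.243 = 0.280090 + 0.133650 = 0.413740
The intruder-present share is 0.55×0.243 = 0.133650.
Hence the posterior is 0.133650/0.413740 ≈ 0.323.
— passing raccoon explains away the evidence for intruder.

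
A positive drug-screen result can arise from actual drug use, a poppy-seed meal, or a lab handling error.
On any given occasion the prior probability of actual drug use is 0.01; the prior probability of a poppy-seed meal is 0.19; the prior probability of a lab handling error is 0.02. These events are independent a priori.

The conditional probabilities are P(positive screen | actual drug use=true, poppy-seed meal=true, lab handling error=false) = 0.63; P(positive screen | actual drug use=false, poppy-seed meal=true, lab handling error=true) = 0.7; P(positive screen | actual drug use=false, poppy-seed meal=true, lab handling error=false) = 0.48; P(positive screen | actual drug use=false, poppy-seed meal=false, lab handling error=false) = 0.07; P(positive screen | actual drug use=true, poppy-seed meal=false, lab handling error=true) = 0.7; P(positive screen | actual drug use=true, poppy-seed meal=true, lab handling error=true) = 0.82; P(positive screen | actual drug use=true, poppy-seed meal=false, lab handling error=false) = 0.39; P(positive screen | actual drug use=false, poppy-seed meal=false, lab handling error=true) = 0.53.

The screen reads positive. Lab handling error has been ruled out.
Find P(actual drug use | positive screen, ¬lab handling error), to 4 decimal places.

P(actual drug use | positive screen, ¬lab handling error) ≈ 0.0289

By total probability over the 4 (actual drug use, poppy-seed meal) configurations:
  P(positive screen | ¬lab handling error) = 0.07×0.99×0.81 + 0.48×0.99×0.19 + 0.39×0.01×0.81 + 0.63×0.01×0.19
        = 0.056133 + 0.090288 + 0.003159 + 0.001197 = 0.150777
Configurations with actual drug use contribute 0.004356, so
  P(actual drug use | positive screen, ¬lab handling error) = 0.004356 / 0.150777 ≈ 0.0289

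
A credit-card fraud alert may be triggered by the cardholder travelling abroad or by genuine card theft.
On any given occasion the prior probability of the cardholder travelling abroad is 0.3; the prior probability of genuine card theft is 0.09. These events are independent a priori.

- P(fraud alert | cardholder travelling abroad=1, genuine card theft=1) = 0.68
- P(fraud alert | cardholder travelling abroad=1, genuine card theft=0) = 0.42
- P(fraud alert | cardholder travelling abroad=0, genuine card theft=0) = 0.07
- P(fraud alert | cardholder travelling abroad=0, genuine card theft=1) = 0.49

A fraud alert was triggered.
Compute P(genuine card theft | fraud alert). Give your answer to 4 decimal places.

P(genuine card theft | fraud alert) ≈ 0.2361

P(fraud alert) = 0.07×0.7×0.91 + 0.49×0.7×0.09 + 0.42×0.3×0.91 + 0.68×0.3×0.09 = 0.044590 + 0.030870 + 0.114660 + 0.018360 = 0.208480
Restricting to configurations with genuine card theft present: 0.030870 + 0.018360 = 0.049230.
Hence the posterior is 0.049230/0.208480 ≈ 0.2361.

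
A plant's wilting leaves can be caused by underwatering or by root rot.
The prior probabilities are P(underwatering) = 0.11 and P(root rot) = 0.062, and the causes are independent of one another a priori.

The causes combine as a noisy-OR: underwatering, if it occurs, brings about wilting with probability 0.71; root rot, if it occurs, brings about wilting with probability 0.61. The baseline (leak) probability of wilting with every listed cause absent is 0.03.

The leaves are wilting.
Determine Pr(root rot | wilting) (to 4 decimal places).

Pr(root rot | wilting) ≈ 0.2893

Under noisy-OR, P(wilting | causes) = 1 − (1−0.03)·∏(1−qᵢ) over the active causes.
P(wilting) = 0.03·0.89·0.938 + 0.6217·0.89·0.062 + 0.7187·0.11·0.938 + 0.890293·0.11·0.062 = 0.025045 + 0.034305 + 0.074155 + 0.006072 = 0.139577
The root rot-present share is 0.034305 + 0.006072 = 0.040377.
So P(root rot | wilting) = 0.040377/0.139577 ≈ 0.2893.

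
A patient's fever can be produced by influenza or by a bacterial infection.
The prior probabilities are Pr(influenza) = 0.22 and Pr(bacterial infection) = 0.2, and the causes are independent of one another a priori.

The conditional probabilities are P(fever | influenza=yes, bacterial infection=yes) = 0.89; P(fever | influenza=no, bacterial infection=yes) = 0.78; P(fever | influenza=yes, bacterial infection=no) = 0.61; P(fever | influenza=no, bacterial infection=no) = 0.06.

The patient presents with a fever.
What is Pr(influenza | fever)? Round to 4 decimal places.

Pr(influenza | fever) ≈ 0.4794

P(fever) = 0.06×0.78×0.8 + 0.78×0.78×0.2 + 0.61×0.22×0.8 + 0.89×0.22×0.2 = 0.037440 + 0.121680 + 0.107360 + 0.039160 = 0.305640
Restricting to configurations with influenza present: 0.107360 + 0.039160 = 0.146520.
P(influenza | fever) = 0.146520 / 0.305640 ≈ 0.4794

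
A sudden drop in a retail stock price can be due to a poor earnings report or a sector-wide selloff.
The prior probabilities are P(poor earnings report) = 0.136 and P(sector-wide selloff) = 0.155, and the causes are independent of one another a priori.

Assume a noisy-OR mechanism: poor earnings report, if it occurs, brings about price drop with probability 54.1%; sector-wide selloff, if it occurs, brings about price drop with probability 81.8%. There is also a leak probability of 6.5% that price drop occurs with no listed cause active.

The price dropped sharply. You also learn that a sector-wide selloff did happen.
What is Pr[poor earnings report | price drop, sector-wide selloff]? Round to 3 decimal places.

Under noisy-OR, P(price drop | causes) = 1 − (1−0.065)·∏(1−qᵢ) over the active causes.
Enumerate both values of poor earnings report and weight by the priors:
  P(price drop | sector-wide selloff) = 0.82983·0.864 + 0.921892·0.136
        = 0.716973 + 0.125377 = 0.842350
The terms with poor earnings report present sum to 0.125377, so
  P(poor earnings report | price drop, sector-wide selloff) = 0.125377 / 0.842350 ≈ 0.149

Pr[poor earnings report | price drop, sector-wide selloff] ≈ 0.149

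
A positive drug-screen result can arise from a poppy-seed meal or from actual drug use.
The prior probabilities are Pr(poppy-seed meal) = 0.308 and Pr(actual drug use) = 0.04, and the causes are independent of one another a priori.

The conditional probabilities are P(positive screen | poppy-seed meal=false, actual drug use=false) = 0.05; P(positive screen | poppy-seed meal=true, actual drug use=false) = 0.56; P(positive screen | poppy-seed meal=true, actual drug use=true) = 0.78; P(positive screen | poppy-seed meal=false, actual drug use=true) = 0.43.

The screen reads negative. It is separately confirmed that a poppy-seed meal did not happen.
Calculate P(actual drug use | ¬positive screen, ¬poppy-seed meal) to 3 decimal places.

Numerator (weight on configurations with actual drug use): 0.57*0.04 = 0.022800
Denominator P(¬positive screen | ¬poppy-seed meal): 0.95*0.96 + 0.57*0.04 = 0.934800
Posterior = 0.022800 / 0.934800 ≈ 0.024

P(actual drug use | ¬positive screen, ¬poppy-seed meal) ≈ 0.024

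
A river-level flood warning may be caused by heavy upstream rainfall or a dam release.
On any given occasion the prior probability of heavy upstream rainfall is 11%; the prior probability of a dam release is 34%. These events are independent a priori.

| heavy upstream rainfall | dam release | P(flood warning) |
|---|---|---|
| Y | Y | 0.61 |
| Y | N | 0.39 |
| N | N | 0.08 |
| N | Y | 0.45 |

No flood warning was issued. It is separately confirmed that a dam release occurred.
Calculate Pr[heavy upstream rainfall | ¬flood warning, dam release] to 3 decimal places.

Pr[heavy upstream rainfall | ¬flood warning, dam release] ≈ 0.081

Numerator (weight on configurations with heavy upstream rainfall): 0.39*0.11 = 0.042900
The normalizing constant is 0.55*0.89 + 0.39*0.11 = 0.532400
P(heavy upstream rainfall | ¬flood warning, dam release) = 0.042900/0.532400 ≈ 0.081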